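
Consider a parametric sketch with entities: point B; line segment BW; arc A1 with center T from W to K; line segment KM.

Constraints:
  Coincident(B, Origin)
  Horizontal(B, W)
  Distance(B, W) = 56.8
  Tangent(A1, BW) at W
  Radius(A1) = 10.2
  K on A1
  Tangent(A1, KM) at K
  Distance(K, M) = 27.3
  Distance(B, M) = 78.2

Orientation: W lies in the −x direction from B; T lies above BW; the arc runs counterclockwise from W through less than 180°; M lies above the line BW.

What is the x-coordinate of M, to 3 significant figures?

-69.1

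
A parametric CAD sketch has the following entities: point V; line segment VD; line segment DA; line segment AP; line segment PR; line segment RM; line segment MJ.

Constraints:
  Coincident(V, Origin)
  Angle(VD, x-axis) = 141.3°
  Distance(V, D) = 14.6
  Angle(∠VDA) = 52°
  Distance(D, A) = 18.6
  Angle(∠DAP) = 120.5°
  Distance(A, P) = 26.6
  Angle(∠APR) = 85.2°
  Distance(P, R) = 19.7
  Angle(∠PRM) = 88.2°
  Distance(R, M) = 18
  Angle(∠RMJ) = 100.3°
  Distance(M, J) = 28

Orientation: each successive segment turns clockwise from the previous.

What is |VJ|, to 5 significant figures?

24.501

V is at the origin; VD runs at 141.3° with length 14.6, so D = (-11.394, 9.1285). ∠VDA = 52.0° gives DA at 13.300° from the x-axis; with |DA| = 18.6, A = (6.7068, 13.407). ∠DAP = 120.5° gives AP at -46.200° from the x-axis; with |AP| = 26.6, P = (25.118, -5.7914). ∠APR = 85.2° gives PR at -141.00° from the x-axis; with |PR| = 19.7, R = (9.8081, -18.189). ∠PRM = 88.2° gives RM at 127.20° from the x-axis; with |RM| = 18.0, M = (-1.0747, -3.8514). ∠RMJ = 100.3° gives MJ at 47.500° from the x-axis; with |MJ| = 28.0, J = (17.842, 16.792). Then |VJ| = |J − V| = 24.501.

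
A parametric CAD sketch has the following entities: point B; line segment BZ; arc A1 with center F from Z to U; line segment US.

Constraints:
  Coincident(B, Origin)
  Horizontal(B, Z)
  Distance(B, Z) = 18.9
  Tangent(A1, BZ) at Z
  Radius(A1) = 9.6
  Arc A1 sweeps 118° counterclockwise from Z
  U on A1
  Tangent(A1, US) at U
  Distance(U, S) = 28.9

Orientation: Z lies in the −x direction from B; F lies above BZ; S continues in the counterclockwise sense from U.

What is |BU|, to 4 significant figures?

17.54

Tangency of A1 to BZ means the radius FZ is perpendicular to BZ, so F = Z + (0, 9.6) = (-18.90, 9.600). On A1, Z sits at bearing -90° from F; a 118° counterclockwise sweep puts U at bearing 28°, so U = F + 9.6·(cos 28°, sin 28°) = (-10.42, 14.11). Then |BU| = |U − B| = 17.54.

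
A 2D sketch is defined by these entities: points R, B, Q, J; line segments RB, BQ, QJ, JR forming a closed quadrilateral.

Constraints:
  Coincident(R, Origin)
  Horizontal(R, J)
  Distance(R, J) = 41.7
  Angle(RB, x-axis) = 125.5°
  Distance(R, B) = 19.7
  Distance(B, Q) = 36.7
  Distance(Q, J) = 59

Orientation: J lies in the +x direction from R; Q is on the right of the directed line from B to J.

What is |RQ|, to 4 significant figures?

24.68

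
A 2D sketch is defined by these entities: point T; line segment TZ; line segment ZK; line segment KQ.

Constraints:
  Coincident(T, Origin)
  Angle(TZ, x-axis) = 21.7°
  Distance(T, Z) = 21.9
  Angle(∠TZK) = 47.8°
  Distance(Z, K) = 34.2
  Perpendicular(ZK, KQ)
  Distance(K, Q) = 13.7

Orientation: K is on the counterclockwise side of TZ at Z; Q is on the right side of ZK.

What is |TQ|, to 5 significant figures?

35.711

T is at the origin; TZ runs at 21.7° with length 21.9, so Z = 21.9·(cos 21.7°, sin 21.7°) = (20.348, 8.0975). ∠TZK = 47.8°, so ZK runs at 21.7° + (180° − 47.8°) = 153.90° from the x-axis; with |ZK| = 34.2, K = Z + 34.2·(cos 153.90°, sin 153.90°) = (-10.365, 23.143). ZK ⟂ KQ; with |KQ| = 13.7 on the right of ZK, Q = K + 13.7·(0.43994, 0.89803) = (-4.3374, 35.446). Then |TQ| = |Q − T| = 35.711.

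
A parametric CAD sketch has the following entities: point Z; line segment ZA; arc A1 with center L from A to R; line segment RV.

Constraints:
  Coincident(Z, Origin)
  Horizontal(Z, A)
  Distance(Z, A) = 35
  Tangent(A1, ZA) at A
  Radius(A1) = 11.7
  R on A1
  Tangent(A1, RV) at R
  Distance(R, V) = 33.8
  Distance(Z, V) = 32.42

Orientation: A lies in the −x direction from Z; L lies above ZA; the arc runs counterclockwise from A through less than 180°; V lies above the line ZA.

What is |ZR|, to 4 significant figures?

26.02

Checks: |LA| = 11.70 ✓; |LR| = 11.70 ✓; ∠(LR, RV) = 90.00° ✓; |RV| = 33.80 ✓; |ZV| = 32.42 ✓.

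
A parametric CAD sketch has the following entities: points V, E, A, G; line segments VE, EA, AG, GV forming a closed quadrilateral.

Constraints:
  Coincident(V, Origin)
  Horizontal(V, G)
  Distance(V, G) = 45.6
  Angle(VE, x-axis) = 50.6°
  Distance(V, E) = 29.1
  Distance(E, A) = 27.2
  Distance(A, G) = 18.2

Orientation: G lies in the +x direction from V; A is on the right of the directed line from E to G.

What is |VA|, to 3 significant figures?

27.8

Checks: VE at 50.60° ✓; |EA| = 27.20 ✓; |AG| = 18.20 ✓.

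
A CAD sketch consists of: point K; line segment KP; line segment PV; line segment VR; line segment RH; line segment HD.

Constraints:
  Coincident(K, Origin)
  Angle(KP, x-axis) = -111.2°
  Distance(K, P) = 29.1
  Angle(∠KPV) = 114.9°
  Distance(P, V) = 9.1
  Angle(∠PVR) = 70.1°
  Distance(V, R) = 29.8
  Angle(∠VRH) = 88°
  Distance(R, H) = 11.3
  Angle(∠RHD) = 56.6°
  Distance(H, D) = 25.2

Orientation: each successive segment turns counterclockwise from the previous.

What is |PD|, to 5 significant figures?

13.189

K is at the origin; KP runs at -111.2° with length 29.1, so P = (-10.523, -27.131). ∠KPV = 114.9° gives PV at -46.100° from the x-axis; with |PV| = 9.1, V = (-4.2133, -33.688). ∠PVR = 70.1° gives VR at 63.800° from the x-axis; with |VR| = 29.8, R = (8.9436, -6.9493). ∠VRH = 88.0° gives RH at 155.80° from the x-axis; with |RH| = 11.3, H = (-1.3634, -2.3172). ∠RHD = 56.6° gives HD at -80.800° from the x-axis; with |HD| = 25.2, D = (2.6656, -27.193). Then |PD| = |D − P| = 13.189.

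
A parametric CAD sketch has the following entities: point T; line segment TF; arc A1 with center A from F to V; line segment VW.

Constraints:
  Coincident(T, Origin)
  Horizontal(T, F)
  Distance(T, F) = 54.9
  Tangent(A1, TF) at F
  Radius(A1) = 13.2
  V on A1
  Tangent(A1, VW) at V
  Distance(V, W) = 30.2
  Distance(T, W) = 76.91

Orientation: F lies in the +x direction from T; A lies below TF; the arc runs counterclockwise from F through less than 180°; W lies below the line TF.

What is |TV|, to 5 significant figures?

48.986

Checks: |AV| = 13.20 ✓; ∠(AV, VW) = 90.00° ✓; |VW| = 30.20 ✓; |TW| = 76.91 ✓.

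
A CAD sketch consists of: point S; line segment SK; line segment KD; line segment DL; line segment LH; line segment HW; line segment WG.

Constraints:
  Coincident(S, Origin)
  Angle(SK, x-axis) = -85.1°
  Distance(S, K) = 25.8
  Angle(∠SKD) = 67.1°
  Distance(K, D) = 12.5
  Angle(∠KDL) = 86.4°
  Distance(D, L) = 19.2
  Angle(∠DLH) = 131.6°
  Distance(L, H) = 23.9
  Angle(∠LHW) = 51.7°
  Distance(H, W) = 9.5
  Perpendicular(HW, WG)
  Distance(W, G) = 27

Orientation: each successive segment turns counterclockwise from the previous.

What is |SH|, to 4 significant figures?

20.28

∠KDL = 86.4° gives DL at 121.4° from the x-axis; with |DL| = 19.2, L = (3.258, -3.488). ∠DLH = 131.6° gives LH at 169.8° from the x-axis; with |LH| = 23.9, H = (-20.26, 0.7446). Then |SH| = |H − S| = 20.28.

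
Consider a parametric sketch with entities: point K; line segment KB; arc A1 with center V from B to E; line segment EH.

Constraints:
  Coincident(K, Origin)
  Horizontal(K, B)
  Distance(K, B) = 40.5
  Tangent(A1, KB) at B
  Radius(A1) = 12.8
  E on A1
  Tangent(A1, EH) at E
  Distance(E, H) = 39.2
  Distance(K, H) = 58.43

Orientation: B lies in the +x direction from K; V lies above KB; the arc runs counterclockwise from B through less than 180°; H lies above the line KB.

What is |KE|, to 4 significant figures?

54.70

K is at the origin; K and B share the same y with |KB| = 40.5 and B on the +x side, so B = (40.50, 0.000). Tangency of A1 to KB means the radius VB is perpendicular to KB, so V = B + (0, 12.8) = (40.50, 12.80). Since VE ⟂ EH (tangency), |VH| = √(12.8² + 39.2²) = 41.24 regardless of where E sits on A1. So H lies on both circle(K, 58.43) and circle(V, 41.24); the above-KB intersection is H = (27.06, 51.79). E is the foot of the tangent from H: E = (50.71, 20.52).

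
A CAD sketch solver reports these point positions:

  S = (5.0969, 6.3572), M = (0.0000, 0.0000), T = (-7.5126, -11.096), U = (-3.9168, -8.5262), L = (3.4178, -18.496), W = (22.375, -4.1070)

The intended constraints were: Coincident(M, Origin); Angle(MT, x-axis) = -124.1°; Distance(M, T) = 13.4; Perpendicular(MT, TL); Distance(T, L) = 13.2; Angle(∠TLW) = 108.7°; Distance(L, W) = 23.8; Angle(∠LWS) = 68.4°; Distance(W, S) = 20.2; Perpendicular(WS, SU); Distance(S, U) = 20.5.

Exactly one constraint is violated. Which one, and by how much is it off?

Distance(S, U) = 20.5 — off by 3.10.

M = (0.00, 0.00) ✓; MT at -124.1° ✓; |MT| = 13.40 ✓; ∠(MT, TL) = 90.00° ✓; |TL| = 13.20 ✓; ∠TLW = 108.7° ✓; |LW| = 23.80 ✓; ∠LWS = 68.40° ✓; |WS| = 20.20 ✓; ∠(WS, SU) = 90.00° ✓; |SU| = 17.40 ✗.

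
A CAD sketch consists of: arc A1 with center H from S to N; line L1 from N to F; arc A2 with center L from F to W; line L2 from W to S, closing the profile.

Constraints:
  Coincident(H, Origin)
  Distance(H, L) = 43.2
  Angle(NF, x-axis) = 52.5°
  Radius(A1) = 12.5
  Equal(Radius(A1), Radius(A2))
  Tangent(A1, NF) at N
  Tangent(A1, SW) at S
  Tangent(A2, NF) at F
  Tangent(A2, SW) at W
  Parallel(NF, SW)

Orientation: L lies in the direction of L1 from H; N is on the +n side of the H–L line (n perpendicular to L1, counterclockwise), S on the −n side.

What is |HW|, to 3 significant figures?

45.0

The slot axis is L1's direction at 52.5°, so u = (cos 52.5°, sin 52.5°) = (0.609, 0.793) and n = (−sin 52.5°, cos 52.5°) = (-0.793, 0.609). H is at the origin and L lies 43.2 along u from H, so L = 43.2·u = (26.3, 34.3). Tangency of A1 to both parallel lines with radius 12.5 puts N and S at H ± 12.5·n: N = (-9.92, 7.61), S = (9.92, -7.61). Equal radii place F and W the same way about L: F = L + 12.5·n = (16.4, 41.9), W = L − 12.5·n = (36.2, 26.7). Then |HW| = |W − H| = 45.0.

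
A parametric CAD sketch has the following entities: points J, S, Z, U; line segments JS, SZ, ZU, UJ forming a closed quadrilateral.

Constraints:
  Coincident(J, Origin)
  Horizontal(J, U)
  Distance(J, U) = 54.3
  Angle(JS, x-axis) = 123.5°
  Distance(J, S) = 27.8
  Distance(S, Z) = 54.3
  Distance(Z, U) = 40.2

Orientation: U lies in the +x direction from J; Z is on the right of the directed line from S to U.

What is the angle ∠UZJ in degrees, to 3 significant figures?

107°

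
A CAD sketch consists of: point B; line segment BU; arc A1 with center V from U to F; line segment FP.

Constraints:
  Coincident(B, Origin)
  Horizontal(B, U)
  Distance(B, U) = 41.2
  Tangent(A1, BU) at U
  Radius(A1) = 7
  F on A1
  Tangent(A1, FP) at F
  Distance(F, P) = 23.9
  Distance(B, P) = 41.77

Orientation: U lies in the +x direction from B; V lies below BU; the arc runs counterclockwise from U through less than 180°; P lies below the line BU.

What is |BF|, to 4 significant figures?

34.79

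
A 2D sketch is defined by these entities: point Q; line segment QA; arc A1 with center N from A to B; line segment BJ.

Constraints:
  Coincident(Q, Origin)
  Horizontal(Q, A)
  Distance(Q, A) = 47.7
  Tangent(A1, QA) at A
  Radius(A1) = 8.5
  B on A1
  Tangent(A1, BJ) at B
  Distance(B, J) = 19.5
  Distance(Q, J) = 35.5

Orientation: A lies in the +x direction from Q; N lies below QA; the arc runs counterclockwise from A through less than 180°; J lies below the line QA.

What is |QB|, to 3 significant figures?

40.9

Checks: |NB| = 8.500 ✓; ∠(NB, BJ) = 90.00° ✓; |BJ| = 19.50 ✓; |QJ| = 35.50 ✓.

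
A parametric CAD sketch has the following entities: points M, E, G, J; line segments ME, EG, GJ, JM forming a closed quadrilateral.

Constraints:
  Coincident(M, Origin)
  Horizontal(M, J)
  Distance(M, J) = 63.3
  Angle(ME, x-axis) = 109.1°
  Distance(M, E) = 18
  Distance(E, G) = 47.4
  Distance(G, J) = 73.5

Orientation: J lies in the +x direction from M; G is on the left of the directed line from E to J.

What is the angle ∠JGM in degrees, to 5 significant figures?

55.308°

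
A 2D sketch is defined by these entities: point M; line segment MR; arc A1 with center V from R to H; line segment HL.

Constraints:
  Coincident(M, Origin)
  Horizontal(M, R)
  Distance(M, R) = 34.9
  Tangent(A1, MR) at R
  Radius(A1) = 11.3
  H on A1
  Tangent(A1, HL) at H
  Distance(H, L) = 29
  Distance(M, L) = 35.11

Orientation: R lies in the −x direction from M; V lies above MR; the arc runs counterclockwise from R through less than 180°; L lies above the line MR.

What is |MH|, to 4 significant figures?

25.50

M is at the origin; MR is horizontal with |MR| = 34.9 and R on the −x side, so R = (-34.90, 0.000). The tangent condition forces VR to be normal to MR, so V = R + (0, 11.3) = (-34.90, 11.30). Since VH ⟂ HL (tangency), |VL| = √(11.3² + 29.0²) = 31.12 regardless of where H sits on A1. So L lies on both circle(M, 35.11) and circle(V, 31.12); the above-MR intersection is L = (-12.43, 32.84). H is the foot of the tangent from L: H = (-24.65, 6.537).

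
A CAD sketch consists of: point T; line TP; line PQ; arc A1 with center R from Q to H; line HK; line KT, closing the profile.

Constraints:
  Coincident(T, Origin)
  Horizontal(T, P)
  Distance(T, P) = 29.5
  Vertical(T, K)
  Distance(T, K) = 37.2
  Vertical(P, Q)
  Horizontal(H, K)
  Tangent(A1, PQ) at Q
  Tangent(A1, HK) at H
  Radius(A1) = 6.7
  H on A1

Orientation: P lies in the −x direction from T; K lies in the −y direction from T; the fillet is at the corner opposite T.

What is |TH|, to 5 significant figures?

43.631

T is at the origin; T and P share the same y with |TP| = 29.5 and P on the −x side, so P = (-29.500, 0.0000). TK is vertical with |TK| = 37.2 and K on the −y side, so K = (0.0000, -37.200). The virtual corner opposite T is at (-29.500, -37.200). The tangent condition forces RQ to be normal to PQ and since A1 is tangent to HK there, RH ⟂ HK, with radius 6.7, so the center R sits 6.7 in from both sides at R = (-22.800, -30.500). That places the tangent points at Q = (-29.500, -30.500) on PQ and H = (-22.800, -37.200) on HK. Then |TH| = |H − T| = 43.631.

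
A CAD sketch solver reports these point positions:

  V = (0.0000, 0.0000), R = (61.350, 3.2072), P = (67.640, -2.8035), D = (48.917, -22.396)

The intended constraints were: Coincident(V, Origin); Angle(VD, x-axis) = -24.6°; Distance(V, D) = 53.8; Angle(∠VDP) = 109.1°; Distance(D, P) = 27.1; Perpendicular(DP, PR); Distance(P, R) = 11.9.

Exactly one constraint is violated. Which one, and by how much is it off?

Distance(P, R) = 11.9 — off by 3.20.

V = (0.00, 0.00) ✓; VD at -24.60° ✓; |VD| = 53.80 ✓; ∠VDP = 109.1° ✓; |DP| = 27.10 ✓; ∠(DP, PR) = 90.00° ✓; |PR| = 8.700 ✗.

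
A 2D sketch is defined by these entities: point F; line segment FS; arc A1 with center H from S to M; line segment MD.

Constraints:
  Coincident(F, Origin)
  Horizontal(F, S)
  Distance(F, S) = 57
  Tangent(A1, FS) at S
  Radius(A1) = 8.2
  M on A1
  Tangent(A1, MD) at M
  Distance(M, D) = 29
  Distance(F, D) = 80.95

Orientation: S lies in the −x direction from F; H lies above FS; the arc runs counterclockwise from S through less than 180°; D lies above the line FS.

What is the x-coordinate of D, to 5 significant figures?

-73.828

Checks: |FS| = 57.00 ✓; |HM| = 8.200 ✓; ∠(HM, MD) = 90.00° ✓; |MD| = 29.00 ✓; |FD| = 80.95 ✓.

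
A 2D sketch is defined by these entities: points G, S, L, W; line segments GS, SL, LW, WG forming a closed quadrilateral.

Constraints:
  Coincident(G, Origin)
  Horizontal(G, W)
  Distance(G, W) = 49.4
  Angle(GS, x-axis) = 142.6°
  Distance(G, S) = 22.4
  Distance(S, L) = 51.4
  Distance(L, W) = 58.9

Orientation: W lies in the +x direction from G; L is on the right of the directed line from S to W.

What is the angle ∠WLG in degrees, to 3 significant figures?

56.9°

Checks: |SL| = 51.40 ✓; |LW| = 58.90 ✓.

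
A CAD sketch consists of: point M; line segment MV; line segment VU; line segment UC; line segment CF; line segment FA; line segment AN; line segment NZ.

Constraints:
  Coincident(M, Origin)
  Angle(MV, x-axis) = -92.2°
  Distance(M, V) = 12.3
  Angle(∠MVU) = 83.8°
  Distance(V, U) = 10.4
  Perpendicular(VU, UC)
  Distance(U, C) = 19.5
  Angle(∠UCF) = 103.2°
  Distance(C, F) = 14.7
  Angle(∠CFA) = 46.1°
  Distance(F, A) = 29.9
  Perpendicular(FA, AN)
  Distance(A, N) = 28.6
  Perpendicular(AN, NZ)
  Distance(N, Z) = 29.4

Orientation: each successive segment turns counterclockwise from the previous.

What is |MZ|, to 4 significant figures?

31.61

M is at the origin; MV runs at -92.2° with length 12.3, so V = (-0.4722, -12.29). ∠MVU = 83.8° gives VU at 4.000° from the x-axis; with |VU| = 10.4, U = (9.902, -11.57). VU is perpendicular to UC, so UC runs at 94.00°; with |UC| = 19.5, C = (8.542, 7.887). ∠UCF = 103.2° gives CF at 170.8° from the x-axis; with |CF| = 14.7, F = (-5.969, 10.24). ∠CFA = 46.1° gives FA at -55.30° from the x-axis; with |FA| = 29.9, A = (11.05, -14.34). FA is perpendicular to AN, so AN runs at 34.70°; with |AN| = 28.6, N = (34.57, 1.937). The perpendicularity gives NZ at right angles to AN, so NZ runs at 124.7°; with |NZ| = 29.4, Z = (17.83, 26.11). Then |MZ| = |Z − M| = 31.61.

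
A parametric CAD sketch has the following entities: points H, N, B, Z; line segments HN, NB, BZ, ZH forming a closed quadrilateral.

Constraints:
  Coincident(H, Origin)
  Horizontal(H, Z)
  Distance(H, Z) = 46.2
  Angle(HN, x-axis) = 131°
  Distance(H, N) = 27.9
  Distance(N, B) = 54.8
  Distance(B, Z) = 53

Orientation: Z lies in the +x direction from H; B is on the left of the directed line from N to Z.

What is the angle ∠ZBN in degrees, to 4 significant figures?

78.00°

Checks: |NB| = 54.80 ✓; |BZ| = 53.00 ✓.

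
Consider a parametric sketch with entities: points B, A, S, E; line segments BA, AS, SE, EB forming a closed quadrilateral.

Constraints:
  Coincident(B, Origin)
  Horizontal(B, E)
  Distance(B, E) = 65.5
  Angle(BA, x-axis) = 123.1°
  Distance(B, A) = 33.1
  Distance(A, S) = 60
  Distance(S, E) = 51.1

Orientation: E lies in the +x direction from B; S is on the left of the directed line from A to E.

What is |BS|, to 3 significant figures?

59.3

B is at the origin; B and E share the same y with |BE| = 65.5 and E in +x, so E = (65.5, 0). BA runs at 123.1° with |BA| = 33.1, so A = (-18.1, 27.7). S is determined by |AS| = 60.0 and |SE| = 51.1 together: it lies at the intersection of circle(A, 60.0) and circle(E, 51.1). With |AE| = 88.1, the foot of the radical line on AE is 49.6 from A and the perpendicular offset is √(60.0² − 49.6²) = 33.7. Taking the left-of-AE solution: S = (39.7, 44.1).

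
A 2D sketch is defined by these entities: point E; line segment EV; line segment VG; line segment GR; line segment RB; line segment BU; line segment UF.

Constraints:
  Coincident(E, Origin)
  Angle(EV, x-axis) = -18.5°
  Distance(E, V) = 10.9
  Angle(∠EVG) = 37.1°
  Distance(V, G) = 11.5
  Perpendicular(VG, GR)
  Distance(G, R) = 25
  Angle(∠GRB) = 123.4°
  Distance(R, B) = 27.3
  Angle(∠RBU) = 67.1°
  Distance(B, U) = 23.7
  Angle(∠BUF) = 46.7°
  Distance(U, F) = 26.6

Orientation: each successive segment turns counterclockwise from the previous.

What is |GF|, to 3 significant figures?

31.5

∠RBU = 67.1° gives BU at 23.9° from the x-axis; with |BU| = 23.7, U = (5.36, -25.8). ∠BUF = 46.7° gives UF at 157° from the x-axis; with |UF| = 26.6, F = (-19.2, -15.5). Then |GF| = |F − G| = 31.5.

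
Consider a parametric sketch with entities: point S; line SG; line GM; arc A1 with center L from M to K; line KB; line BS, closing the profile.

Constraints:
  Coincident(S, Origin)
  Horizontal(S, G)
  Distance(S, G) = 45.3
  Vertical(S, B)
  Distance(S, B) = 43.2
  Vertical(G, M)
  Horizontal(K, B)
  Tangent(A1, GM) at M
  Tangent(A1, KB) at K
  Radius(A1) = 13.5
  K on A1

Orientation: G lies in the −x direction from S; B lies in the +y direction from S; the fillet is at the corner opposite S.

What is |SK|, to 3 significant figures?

53.6

S is at the origin; SG is horizontal with |SG| = 45.3 and G on the −x side, so G = (-45.3, 0.00). S and B share the same x with |SB| = 43.2 and B on the +y side, so B = (0.00, 43.2). The virtual corner opposite S is at (-45.3, 43.2). A1 meets GM tangentially, so LM is at right angles to GM and the tangent condition forces LK to be normal to KB, with radius 13.5, so the center L sits 13.5 in from both sides at L = (-31.8, 29.7). That places the tangent points at M = (-45.3, 29.7) on GM and K = (-31.8, 43.2) on KB. Then |SK| = |K − S| = 53.6.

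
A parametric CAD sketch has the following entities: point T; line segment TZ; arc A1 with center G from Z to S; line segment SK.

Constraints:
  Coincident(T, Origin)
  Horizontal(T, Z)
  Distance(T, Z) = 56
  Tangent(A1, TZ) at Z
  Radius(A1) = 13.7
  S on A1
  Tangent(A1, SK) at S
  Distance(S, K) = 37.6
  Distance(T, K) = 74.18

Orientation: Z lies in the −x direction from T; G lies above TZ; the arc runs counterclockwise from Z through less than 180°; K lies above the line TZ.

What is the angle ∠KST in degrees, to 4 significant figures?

125.1°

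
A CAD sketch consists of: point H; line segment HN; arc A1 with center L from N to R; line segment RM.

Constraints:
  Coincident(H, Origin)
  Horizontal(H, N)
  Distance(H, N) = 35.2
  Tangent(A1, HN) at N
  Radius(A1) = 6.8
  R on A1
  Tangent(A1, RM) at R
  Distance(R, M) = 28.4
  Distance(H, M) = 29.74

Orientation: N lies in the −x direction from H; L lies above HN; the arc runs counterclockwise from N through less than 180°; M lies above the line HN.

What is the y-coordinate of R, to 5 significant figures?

2.9734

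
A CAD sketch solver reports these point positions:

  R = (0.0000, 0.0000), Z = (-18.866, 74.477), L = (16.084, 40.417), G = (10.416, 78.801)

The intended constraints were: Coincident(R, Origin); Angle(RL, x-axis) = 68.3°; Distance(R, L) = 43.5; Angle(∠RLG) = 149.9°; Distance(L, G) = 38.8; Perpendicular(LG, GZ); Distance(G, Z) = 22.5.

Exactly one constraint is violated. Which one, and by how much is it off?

Distance(G, Z) = 22.5 — off by 7.10.

R = (0.00, 0.00) ✓; RL at 68.30° ✓; |RL| = 43.50 ✓; ∠RLG = 149.9° ✓; |LG| = 38.80 ✓; ∠(LG, GZ) = 90.00° ✓; |GZ| = 29.60 ✗.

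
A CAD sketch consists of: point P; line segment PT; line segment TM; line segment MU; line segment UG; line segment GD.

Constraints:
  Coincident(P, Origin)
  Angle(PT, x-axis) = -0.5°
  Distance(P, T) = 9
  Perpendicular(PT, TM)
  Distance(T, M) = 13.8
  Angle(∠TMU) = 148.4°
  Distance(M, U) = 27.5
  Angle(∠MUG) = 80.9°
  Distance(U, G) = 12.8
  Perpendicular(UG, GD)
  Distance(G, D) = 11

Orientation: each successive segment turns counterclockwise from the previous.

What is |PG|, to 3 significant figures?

32.6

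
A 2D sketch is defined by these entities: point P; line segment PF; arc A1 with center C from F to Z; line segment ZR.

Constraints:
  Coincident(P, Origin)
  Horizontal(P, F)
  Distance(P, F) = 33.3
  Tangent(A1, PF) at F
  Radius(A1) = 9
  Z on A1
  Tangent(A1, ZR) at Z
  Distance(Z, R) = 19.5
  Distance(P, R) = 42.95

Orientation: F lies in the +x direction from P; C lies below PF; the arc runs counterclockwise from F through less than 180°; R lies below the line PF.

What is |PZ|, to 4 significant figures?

27.31

P is at the origin; P and F share the same y with |PF| = 33.3 and F on the +x side, so F = (33.30, 0.000). Since A1 is tangent to PF there, CF ⟂ PF, so C = F + (0, -9) = (33.30, -9.000). Since CZ ⟂ ZR (tangency), |CR| = √(9.0² + 19.5²) = 21.48 regardless of where Z sits on A1. So R lies on both circle(P, 42.95) and circle(C, 21.48); the below-PF intersection is R = (30.45, -30.29). Z is the foot of the tangent from R: Z = (24.70, -11.66).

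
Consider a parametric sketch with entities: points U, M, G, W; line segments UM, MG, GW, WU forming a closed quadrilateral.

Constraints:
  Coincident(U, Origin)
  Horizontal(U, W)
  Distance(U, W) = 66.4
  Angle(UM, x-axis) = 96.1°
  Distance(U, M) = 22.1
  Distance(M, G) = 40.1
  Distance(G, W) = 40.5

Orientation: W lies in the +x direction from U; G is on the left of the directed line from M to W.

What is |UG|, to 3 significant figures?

46.7

U is at the origin; U and W share the same y with |UW| = 66.4 and W in +x, so W = (66.4, 0). UM runs at 96.1° with |UM| = 22.1, so M = (-2.35, 22.0). G is determined by |MG| = 40.1 and |GW| = 40.5 together: it lies at the intersection of circle(M, 40.1) and circle(W, 40.5). With |MW| = 72.2, the foot of the radical line on MW is 35.9 from M and the perpendicular offset is √(40.1² − 35.9²) = 17.9. Taking the left-of-MW solution: G = (37.3, 28.1).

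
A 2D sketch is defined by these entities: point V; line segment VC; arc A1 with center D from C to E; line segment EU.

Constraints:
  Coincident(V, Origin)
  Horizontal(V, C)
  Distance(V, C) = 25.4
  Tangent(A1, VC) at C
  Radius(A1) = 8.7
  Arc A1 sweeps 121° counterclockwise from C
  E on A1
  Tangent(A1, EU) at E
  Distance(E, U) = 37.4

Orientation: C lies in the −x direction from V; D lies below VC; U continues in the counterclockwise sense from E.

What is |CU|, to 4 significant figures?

46.75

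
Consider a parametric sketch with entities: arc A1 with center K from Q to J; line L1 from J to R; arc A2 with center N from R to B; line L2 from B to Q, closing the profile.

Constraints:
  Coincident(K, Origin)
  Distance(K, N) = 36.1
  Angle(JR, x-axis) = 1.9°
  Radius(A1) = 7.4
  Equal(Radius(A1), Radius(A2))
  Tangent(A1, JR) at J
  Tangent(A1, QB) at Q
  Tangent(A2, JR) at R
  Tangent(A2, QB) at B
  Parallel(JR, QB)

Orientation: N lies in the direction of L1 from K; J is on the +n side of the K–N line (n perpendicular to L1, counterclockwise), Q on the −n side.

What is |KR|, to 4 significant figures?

36.85

Tangency of A1 to both parallel lines with radius 7.4 puts J and Q at K ± 7.4·n: J = (-0.2453, 7.396), Q = (0.2453, -7.396). Equal radii place R and B the same way about N: R = N + 7.4·n = (35.83, 8.593), B = N − 7.4·n = (36.33, -6.199). Then |KR| = |R − K| = 36.85.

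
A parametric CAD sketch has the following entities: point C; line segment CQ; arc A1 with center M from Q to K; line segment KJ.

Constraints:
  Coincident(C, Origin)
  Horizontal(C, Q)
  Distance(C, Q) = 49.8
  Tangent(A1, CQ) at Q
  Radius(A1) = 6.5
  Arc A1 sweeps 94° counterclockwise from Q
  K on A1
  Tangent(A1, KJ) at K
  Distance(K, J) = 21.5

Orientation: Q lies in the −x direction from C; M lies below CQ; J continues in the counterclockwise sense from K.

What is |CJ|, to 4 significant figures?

61.71

C is at the origin; CQ is horizontal with |CQ| = 49.8 and Q on the −x side, so Q = (-49.80, 0.000). Tangency of A1 to CQ means the radius MQ is perpendicular to CQ, so M = Q + (0, -6.5) = (-49.80, -6.500). On A1, Q sits at bearing 90° from M; a 94° counterclockwise sweep puts K at bearing 184°, so K = M + 6.5·(cos 184°, sin 184°) = (-56.28, -6.953). The tangent condition forces MK to be normal to KJ, so KJ runs along (−sin 184°, cos 184°); with |KJ| = 21.5, J = (-54.78, -28.40). Then |CJ| = |J − C| = 61.71.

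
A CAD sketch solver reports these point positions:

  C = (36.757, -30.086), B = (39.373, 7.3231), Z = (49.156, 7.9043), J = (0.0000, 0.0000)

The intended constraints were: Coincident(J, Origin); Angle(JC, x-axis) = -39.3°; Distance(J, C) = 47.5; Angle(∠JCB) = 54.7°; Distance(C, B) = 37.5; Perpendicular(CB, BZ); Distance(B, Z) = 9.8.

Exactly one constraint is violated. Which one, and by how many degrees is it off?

Perpendicular(CB, BZ) — off by 7.40°.

J = (0.00, 0.00) ✓; JC at -39.30° ✓; |JC| = 47.50 ✓; ∠JCB = 54.70° ✓; |CB| = 37.50 ✓; ∠(CB, BZ) = 82.60° ✗; |BZ| = 9.800 ✓.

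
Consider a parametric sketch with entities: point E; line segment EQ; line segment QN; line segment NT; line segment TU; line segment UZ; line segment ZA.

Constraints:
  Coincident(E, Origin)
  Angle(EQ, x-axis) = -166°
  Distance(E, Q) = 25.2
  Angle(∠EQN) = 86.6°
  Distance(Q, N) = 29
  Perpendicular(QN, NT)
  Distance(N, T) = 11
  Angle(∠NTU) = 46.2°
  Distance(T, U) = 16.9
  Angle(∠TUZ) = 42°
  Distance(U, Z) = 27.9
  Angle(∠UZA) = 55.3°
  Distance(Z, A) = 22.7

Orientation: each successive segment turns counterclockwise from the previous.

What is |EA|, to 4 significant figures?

30.44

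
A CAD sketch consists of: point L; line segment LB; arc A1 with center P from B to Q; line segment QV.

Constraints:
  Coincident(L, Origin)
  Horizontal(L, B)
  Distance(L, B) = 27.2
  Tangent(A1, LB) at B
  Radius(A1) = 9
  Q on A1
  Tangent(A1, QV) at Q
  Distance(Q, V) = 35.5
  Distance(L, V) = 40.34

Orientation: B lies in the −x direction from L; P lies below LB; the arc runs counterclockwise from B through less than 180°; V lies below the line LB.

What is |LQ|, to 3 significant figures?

36.8

L is at the origin; LB is horizontal with |LB| = 27.2 and B on the −x side, so B = (-27.2, 0.00). Since A1 is tangent to LB there, PB ⟂ LB, so P = B + (0, -9) = (-27.2, -9.00). Since PQ ⟂ QV (tangency), |PV| = √(9.0² + 35.5²) = 36.6 regardless of where Q sits on A1. So V lies on both circle(L, 40.34) and circle(P, 36.6); the below-LB intersection is V = (-7.21, -39.7). Q is the foot of the tangent from V: Q = (-33.3, -15.6).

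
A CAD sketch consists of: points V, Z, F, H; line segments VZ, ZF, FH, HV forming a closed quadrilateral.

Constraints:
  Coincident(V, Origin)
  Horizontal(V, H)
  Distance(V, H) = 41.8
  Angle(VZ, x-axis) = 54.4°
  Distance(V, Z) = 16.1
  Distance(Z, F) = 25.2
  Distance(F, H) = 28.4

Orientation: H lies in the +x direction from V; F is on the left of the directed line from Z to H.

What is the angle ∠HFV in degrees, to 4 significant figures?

72.28°

V is at the origin; VH is horizontal with |VH| = 41.8 and H in +x, so H = (41.8, 0). VZ runs at 54.4° with |VZ| = 16.1, so Z = (9.372, 13.09). F is determined by |ZF| = 25.2 and |FH| = 28.4 together: it lies at the intersection of circle(Z, 25.2) and circle(H, 28.4). With |ZH| = 34.97, the foot of the radical line on ZH is 15.03 from Z and the perpendicular offset is √(25.2² − 15.03²) = 20.23. Taking the left-of-ZH solution: F = (30.88, 26.22).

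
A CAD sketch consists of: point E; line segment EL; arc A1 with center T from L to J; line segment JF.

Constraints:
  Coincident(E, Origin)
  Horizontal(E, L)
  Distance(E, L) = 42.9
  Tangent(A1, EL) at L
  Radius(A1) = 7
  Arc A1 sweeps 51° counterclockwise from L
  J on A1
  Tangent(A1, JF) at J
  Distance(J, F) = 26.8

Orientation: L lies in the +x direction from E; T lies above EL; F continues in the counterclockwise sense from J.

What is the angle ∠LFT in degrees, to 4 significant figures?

10.04°

E is at the origin; E and L share the same y with |EL| = 42.9 and L on the +x side, so L = (42.90, 0.000). A1 meets EL tangentially, so TL is at right angles to EL, so T = L + (0, 7) = (42.90, 7.000). On A1, L sits at bearing -90° from T; a 51° counterclockwise sweep puts J at bearing -39°, so J = T + 7.0·(cos -39°, sin -39°) = (48.34, 2.595). Since A1 is tangent to JF there, TJ ⟂ JF, so JF runs along (−sin -39°, cos -39°); with |JF| = 26.8, F = (65.21, 23.42). Then cos ∠LFT = FL·FT / (|FL||FT|), giving 10.04°.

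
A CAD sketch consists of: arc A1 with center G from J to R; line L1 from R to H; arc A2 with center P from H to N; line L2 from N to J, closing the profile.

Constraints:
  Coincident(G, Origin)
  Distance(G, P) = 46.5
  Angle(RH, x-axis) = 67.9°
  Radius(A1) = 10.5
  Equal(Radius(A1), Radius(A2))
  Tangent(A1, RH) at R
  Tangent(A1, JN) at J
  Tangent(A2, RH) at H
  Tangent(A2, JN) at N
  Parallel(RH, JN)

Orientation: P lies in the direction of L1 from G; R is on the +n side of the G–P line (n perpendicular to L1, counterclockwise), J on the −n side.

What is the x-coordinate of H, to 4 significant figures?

7.766

Tangency of A1 to both parallel lines with radius 10.5 puts R and J at G ± 10.5·n: R = (-9.729, 3.950), J = (9.729, -3.950). Equal radii place H and N the same way about P: H = P + 10.5·n = (7.766, 47.03), N = P − 10.5·n = (27.22, 39.13). So H.x = 7.766.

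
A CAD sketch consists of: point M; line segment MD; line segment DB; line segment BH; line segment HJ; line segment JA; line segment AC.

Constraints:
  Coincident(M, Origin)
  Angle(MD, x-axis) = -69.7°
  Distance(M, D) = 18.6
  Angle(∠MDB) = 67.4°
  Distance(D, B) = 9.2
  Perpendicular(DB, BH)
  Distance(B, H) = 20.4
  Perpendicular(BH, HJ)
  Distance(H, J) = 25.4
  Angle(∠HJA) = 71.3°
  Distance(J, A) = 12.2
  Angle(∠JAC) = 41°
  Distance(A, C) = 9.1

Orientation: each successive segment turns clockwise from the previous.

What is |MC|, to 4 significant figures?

15.98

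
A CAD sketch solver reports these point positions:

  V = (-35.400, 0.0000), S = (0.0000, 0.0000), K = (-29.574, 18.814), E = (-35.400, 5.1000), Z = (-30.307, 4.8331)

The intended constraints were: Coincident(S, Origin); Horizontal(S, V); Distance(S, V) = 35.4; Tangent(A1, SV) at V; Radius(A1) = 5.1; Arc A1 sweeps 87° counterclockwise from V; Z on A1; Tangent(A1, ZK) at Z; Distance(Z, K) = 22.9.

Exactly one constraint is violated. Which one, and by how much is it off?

Distance(Z, K) = 22.9 — off by 8.90.

S = (0.00, 0.00) ✓; S.y = 0.00, V.y = 0.00 ✓; |SV| = 35.40 ✓; ∠(EV, VS) = 90.00° ✓; |EV| = 5.100 ✓; bearing(E→Z) − bearing(E→V) = 87.00° ✓; |EZ| = 5.100 ✓; ∠(EZ, ZK) = 90.00° ✓; |ZK| = 14.00 ✗.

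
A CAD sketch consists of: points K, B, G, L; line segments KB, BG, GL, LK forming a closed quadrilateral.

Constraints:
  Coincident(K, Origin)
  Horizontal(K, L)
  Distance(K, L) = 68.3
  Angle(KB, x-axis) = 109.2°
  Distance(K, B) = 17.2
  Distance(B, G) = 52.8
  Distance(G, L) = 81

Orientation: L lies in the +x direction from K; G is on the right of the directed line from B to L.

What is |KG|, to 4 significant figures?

36.75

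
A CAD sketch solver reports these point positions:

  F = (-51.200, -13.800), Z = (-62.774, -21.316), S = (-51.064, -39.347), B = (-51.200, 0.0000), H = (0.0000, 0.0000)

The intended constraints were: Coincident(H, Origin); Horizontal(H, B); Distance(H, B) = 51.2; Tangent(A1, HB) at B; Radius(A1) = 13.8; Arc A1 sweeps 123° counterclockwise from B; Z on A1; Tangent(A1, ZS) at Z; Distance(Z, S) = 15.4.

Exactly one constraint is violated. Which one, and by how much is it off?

Distance(Z, S) = 15.4 — off by 6.10.

H = (0.00, 0.00) ✓; H.y = 0.00, B.y = 0.00 ✓; |HB| = 51.20 ✓; ∠(FB, BH) = 90.00° ✓; |FB| = 13.80 ✓; bearing(F→Z) − bearing(F→B) = 123.0° ✓; |FZ| = 13.80 ✓; ∠(FZ, ZS) = 90.00° ✓; |ZS| = 21.50 ✗.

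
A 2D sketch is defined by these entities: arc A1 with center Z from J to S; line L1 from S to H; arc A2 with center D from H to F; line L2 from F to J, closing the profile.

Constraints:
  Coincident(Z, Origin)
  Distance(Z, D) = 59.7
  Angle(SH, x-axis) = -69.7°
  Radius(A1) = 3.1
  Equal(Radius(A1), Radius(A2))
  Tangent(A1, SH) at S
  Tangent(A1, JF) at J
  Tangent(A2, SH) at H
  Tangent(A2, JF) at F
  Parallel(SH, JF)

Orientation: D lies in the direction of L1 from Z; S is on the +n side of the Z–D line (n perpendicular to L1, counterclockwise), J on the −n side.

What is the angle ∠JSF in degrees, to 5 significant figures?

84.071°

The slot axis is L1's direction at -69.7°, so u = (cos -69.7°, sin -69.7°) = (0.34694, -0.93789) and n = (−sin -69.7°, cos -69.7°) = (0.93789, 0.34694). Z is at the origin and D lies 59.7 along u from Z, so D = 59.7·u = (20.712, -55.992). Tangency of A1 to both parallel lines with radius 3.1 puts S and J at Z ± 3.1·n: S = (2.9075, 1.0755), J = (-2.9075, -1.0755). Equal radii place H and F the same way about D: H = D + 3.1·n = (23.620, -54.916), F = D − 3.1·n = (17.805, -57.067). Then cos ∠JSF = SJ·SF / (|SJ||SF|), giving 84.071°.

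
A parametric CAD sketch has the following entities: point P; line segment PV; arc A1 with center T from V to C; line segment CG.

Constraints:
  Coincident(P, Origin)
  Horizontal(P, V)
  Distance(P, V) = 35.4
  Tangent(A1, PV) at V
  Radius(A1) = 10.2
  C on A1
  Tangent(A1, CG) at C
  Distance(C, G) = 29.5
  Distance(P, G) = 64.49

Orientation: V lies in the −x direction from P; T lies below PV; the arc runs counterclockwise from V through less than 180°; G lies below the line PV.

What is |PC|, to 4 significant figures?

45.69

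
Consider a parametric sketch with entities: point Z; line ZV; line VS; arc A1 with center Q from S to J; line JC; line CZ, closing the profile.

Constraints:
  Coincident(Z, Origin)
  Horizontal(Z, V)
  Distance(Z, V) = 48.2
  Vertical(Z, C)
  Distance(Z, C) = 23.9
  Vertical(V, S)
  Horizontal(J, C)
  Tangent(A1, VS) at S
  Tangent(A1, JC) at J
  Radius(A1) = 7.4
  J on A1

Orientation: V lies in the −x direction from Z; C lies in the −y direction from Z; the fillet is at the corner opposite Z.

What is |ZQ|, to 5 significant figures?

44.010

Z is at the origin; ZV is horizontal with |ZV| = 48.2 and V on the −x side, so V = (-48.200, 0.0000). Z and C share the same x with |ZC| = 23.9 and C on the −y side, so C = (0.0000, -23.900). The virtual corner opposite Z is at (-48.200, -23.900). Tangency of A1 to VS means the radius QS is perpendicular to VS and since A1 is tangent to JC there, QJ ⟂ JC, with radius 7.4, so the center Q sits 7.4 in from both sides at Q = (-40.800, -16.500). Then |ZQ| = |Q − Z| = 44.010.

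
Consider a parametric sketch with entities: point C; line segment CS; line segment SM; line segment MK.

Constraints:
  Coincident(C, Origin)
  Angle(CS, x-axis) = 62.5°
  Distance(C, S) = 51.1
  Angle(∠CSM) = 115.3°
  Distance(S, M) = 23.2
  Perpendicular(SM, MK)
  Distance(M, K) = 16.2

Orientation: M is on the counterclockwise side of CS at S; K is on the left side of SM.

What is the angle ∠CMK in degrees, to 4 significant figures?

44.27°

C is at the origin; CS runs at 62.5° with length 51.1, so S = 51.1·(cos 62.5°, sin 62.5°) = (23.60, 45.33). ∠CSM = 115.3°, so SM runs at 62.5° + (180° − 115.3°) = 127.2° from the x-axis; with |SM| = 23.2, M = S + 23.2·(cos 127.2°, sin 127.2°) = (9.569, 63.81). SM ⟂ MK; with |MK| = 16.2 on the left of SM, K = M + 16.2·(-0.7965, -0.6046) = (-3.335, 54.01). Then cos ∠CMK = MC·MK / (|MC||MK|), giving 44.27°.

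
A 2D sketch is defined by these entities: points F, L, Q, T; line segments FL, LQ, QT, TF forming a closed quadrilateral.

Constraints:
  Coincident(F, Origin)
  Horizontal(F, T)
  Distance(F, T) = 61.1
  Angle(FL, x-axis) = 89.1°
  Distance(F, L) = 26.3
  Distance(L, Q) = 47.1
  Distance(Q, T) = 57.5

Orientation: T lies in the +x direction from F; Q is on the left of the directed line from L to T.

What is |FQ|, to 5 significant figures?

65.981

F is at the origin; FT is horizontal with |FT| = 61.1 and T in +x, so T = (61.1, 0). FL runs at 89.1° with |FL| = 26.3, so L = (0.41310, 26.297). Q is determined by |LQ| = 47.1 and |QT| = 57.5 together: it lies at the intersection of circle(L, 47.1) and circle(T, 57.5). With |LT| = 66.139, the foot of the radical line on LT is 24.846 from L and the perpendicular offset is √(47.1² − 24.846²) = 40.014. Taking the left-of-LT solution: Q = (39.120, 53.133).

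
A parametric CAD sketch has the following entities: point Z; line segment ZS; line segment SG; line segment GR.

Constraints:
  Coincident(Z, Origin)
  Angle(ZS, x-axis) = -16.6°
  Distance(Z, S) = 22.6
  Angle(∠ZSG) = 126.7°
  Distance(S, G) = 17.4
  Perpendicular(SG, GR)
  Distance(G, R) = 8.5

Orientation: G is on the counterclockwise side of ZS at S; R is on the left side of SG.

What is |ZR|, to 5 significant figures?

32.369

∠ZSG = 126.7°, so SG runs at -16.6° + (180° − 126.7°) = 36.700° from the x-axis; with |SG| = 17.4, G = S + 17.4·(cos 36.700°, sin 36.700°) = (35.609, 3.9421). SG is perpendicular to GR; with |GR| = 8.5 on the left of SG, R = G + 8.5·(-0.59763, 0.80178) = (30.529, 10.757). Then |ZR| = |R − Z| = 32.369.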